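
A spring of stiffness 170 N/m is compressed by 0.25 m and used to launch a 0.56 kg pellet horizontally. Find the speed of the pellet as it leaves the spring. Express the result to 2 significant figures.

Spring PE converts entirely to kinetic energy: ½kx² = ½mv²
v = x√(k/m) = 0.25 × √(170/0.56) = 4.356 m/s

v = 4.4 m/s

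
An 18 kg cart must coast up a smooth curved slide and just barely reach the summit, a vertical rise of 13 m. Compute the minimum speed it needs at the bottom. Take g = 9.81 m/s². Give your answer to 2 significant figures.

v = 16 m/s

At the top it is momentarily at rest, so all KE converts to PE: ½mv² = mgh
v = √(2gh) = √(2 × 9.81 × 13) = 15.97 m/s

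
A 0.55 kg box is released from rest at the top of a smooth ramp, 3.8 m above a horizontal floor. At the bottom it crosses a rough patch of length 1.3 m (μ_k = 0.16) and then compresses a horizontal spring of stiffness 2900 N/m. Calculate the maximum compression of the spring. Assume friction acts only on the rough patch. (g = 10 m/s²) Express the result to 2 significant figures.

x = 0.12 m

Initial energy: E₁ = mgh = (0.55)(10)(3.8) = 20.900 J
Friction removes W_f = μ_k mg d = (0.16)(0.55)(10)(1.3) = 1.144 J
Energy reaching the spring: E = 20.900 − 1.144 = 19.756 J
At max compression ½kx² = E ⇒ x = √(2E/k) = √(2 × 19.756/2900) = 0.1167 m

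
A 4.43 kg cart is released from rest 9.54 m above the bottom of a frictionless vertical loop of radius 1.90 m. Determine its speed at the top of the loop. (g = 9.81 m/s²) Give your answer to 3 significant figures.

v = 10.6 m/s

Energy conservation: mgh = ½mv_top² + mg(2r)
v_top² = 2g(h − 2r) = 2(9.81)(9.54 − 3.800) = 112.6
v_top = 10.61 m/s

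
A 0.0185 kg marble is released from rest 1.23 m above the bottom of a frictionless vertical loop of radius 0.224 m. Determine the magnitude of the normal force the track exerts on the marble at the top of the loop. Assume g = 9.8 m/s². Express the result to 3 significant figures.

N = 1.08 N

Energy from release to top (height 2r): mgh = ½mv_top² + mg(2r)
v_top² = 2g(h − 2r) = 2(9.8)(1.23 − 0.4480) = 15.327 m²/s²
At the top, both N and weight point toward the centre: N + mg = mv_top²/r
N = m(v_top²/r − g) = 0.0185(15.327/0.224 − 9.8) = 1.085 N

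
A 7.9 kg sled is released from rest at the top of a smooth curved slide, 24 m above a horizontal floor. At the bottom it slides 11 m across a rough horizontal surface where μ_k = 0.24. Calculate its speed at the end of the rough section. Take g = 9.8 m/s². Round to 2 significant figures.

v = 20 m/s

Energy at the top = energy at the end + work done against friction:
mgh = ½mv² + μ_k m g d
W_f = μ_k mg d = (0.24)(7.9)(9.8)(11) = 204.4 J
½mv² = mgh − W_f = 1858.1 − 204.4 = 1653.7 J
v = √(2 × 1653.7/7.9) = 20.46 m/s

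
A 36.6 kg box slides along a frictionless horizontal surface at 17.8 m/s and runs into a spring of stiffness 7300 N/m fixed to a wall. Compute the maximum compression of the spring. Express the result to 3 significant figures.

x = 1.26 m

All KE is stored as spring PE at maximum compression: ½mv² = ½kx²
x = v√(m/k) = 17.8 × √(36.6/7300) = 1.260 m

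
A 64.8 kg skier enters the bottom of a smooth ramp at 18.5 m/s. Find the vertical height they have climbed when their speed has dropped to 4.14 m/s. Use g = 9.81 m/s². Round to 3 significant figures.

Conservation of energy: ½mv₁² = ½mv₂² + mgh
h = (v₁² − v₂²)/(2g) = (18.5² − 4.14²)/(2 × 9.81) = 16.57 m

h = 16.6 m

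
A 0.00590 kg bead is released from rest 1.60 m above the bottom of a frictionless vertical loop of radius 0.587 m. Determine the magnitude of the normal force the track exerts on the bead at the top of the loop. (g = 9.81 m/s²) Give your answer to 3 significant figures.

Energy from release to top (height 2r): mgh = ½mv_top² + mg(2r)
v_top² = 2g(h − 2r) = 2(9.81)(1.60 − 1.174) = 8.3581 m²/s²
At the top, both N and weight point toward the centre: N + mg = mv_top²/r
N = m(v_top²/r − g) = 0.00590(8.3581/0.587 − 9.81) = 0.02613 N

N = 0.0261 N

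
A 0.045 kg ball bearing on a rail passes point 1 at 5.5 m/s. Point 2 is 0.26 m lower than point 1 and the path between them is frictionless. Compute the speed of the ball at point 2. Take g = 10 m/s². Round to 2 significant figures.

v = 6.0 m/s

Mechanical energy is conserved (no friction): ½mv₀² + mgh = ½mv²
The mass cancels from both sides.
v² = v₀² + 2gh = (5.5)² + 2(10)(0.26) = 35.450
v = √35.450 = 5.954 m/s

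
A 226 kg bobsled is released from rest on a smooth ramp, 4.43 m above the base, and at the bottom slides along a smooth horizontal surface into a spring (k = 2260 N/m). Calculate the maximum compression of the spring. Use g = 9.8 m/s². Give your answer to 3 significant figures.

At max compression the bobsled is momentarily at rest: mgh = ½kx²
x = √(2mgh/k) = √(2 × 226 × 9.8 × 4.43 / 2260) = 2.947 m

x = 2.95 m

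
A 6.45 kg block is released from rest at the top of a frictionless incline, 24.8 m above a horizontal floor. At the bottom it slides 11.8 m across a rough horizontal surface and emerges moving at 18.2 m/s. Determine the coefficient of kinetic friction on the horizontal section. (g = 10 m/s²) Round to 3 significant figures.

μ_k = 0.698

Energy at the top = energy at the end + work done against friction:
mgh = ½mv² + μ_k m g d
mgh = 1599.6 J; ½mv² = 1068.2 J
W_f = 1599.6 − 1068.2 = 531.4 J
μ_k = W_f/(mg·d) = 531.4/(64.50 × 11.8) = 0.6981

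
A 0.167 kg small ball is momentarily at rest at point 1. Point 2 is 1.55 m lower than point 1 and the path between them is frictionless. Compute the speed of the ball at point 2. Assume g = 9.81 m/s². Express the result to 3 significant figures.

Energy conservation between the two points: mgh = ½mv²
v = √(2gh) = √(2 × 9.81 × 1.55) = √30.411 = 5.515 m/s

v = 5.51 m/s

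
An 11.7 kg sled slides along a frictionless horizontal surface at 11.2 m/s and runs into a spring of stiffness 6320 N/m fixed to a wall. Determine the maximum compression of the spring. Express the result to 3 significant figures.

x = 0.482 m

Conservation of energy between contact and max compression: ½mv² = ½kx²
x = v√(m/k) = 11.2 × √(11.7/6320) = 0.4819 m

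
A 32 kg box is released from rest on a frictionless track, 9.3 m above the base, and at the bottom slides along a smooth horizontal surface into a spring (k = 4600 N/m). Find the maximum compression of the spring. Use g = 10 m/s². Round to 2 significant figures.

Energy conservation (no friction) from release to max compression: mgh = ½kx²
x = √(2mgh/k) = √(2 × 32 × 10 × 9.3 / 4600) = 1.138 m

x = 1.1 m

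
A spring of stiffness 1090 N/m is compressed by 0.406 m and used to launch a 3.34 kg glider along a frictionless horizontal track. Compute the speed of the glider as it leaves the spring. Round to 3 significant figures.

Conservation of energy: ½kx² = ½mv²
v = x√(k/m) = 0.406 × √(1090/3.34) = 7.334 m/s

v = 7.33 m/s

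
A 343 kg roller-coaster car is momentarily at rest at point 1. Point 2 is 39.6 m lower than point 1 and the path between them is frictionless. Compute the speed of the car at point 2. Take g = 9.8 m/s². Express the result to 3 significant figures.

Energy conservation between the two points: mgh = ½mv²
v = √(2gh) = √(2 × 9.8 × 39.6) = √776.16 = 27.86 m/s

v = 27.9 m/s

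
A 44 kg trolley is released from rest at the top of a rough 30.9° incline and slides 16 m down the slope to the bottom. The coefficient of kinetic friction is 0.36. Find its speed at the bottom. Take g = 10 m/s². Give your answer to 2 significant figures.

Work–energy: mg(L sinθ) − μ_k(mg cosθ)L = ½mv²
mgh = mgL sinθ = (44)(10)(16)sin30.9° = 3615.3 J
W_f = μ_k mg cosθ · L = (0.36)(44)(10)cos30.9°·16 = 2175 J
½mv² = 3615.3 − 2175 = 1440.7 J
v = √(2 × 1440.7/44) = 8.092 m/s

v = 8.1 m/s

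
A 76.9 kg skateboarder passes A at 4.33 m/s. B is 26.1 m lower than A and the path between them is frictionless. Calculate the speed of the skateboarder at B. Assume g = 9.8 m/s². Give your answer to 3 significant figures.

Mechanical energy is conserved (no friction): ½mv₀² + mgh = ½mv²
The mass cancels from both sides.
v² = v₀² + 2gh = (4.33)² + 2(9.8)(26.1) = 530.31
v = √530.31 = 23.03 m/s

v = 23.0 m/s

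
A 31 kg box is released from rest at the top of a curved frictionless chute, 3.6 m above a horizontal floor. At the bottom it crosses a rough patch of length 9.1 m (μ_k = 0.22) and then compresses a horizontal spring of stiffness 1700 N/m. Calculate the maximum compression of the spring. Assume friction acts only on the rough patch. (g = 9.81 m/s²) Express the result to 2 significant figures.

x = 0.76 m

Initial energy: E₁ = mgh = (31)(9.81)(3.6) = 1094.8 J
Friction removes W_f = μ_k mg d = (0.22)(31)(9.81)(9.1) = 608.8 J
Energy reaching the spring: E = 1094.8 − 608.8 = 485.97 J
At max compression ½kx² = E ⇒ x = √(2E/k) = √(2 × 485.97/1700) = 0.7561 m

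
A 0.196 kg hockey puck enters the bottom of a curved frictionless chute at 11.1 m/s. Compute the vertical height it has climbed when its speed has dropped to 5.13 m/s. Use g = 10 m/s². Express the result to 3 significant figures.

h = 4.84 m

Energy balance between the two points: ½mv₁² = ½mv₂² + mgh
h = (v₁² − v₂²)/(2g) = (11.1² − 5.13²)/(2 × 10) = 4.845 m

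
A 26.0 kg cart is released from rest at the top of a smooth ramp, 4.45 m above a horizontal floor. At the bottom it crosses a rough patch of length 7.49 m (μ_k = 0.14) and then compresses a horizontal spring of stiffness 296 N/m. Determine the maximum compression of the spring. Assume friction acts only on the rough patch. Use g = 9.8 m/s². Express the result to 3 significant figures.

Initial energy: E₁ = mgh = (26.0)(9.8)(4.45) = 1133.9 J
Friction removes W_f = μ_k mg d = (0.14)(26.0)(9.8)(7.49) = 267.2 J
Energy reaching the spring: E = 1133.9 − 267.2 = 866.68 J
At max compression ½kx² = E ⇒ x = √(2E/k) = √(2 × 866.68/296) = 2.420 m

x = 2.42 m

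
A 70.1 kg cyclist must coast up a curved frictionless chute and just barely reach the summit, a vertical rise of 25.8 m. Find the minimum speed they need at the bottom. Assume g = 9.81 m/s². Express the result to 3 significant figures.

At the top they are momentarily at rest, so all KE converts to PE: ½mv² = mgh
v = √(2gh) = √(2 × 9.81 × 25.8) = 22.50 m/s

v = 22.5 m/s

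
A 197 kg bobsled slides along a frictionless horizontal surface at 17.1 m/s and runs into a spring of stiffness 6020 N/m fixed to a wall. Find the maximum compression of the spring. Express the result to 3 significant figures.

x = 3.09 m

Conservation of energy between contact and max compression: ½mv² = ½kx²
x = v√(m/k) = 17.1 × √(197/6020) = 3.093 m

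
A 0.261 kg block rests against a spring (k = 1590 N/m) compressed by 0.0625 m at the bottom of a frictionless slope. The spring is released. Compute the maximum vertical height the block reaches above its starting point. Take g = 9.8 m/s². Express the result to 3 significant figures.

h = 1.21 m

At maximum height the block is at rest, so ½kx² = mgh
h = kx²/(2mg) = (1590)(0.0625)²/(2 × 0.261 × 9.8) = 1.214 m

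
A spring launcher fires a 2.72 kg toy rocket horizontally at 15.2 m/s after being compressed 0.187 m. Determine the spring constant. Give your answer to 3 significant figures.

Energy stored in the spring equals the launch KE: ½kx² = ½mv²
k = mv²/x² = (2.72)(15.2)²/(0.187)² = 17971 N/m

k = 18000 N/m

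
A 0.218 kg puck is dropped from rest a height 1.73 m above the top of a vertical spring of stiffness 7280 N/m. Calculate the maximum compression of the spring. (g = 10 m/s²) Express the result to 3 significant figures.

x = 0.0325 m

Take the reference level at the top of the uncompressed spring. At max compression the puck has fallen H + x and is momentarily at rest:
mg(H + x) = ½kx²
½(7280)x² − (0.218)(10)x − (0.218)(10)(1.73) = 0
3640x² − 2.180x − 3.771 = 0
x = [2.180 + √(4.752 + 54912)]/(2 × 3640) = 0.03249 m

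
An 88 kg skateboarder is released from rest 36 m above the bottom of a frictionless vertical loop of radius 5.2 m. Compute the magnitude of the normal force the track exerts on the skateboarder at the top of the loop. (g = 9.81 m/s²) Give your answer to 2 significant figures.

Energy from release to top (height 2r): mgh = ½mv_top² + mg(2r)
v_top² = 2g(h − 2r) = 2(9.81)(36 − 10.40) = 502.27 m²/s²
At the top, both N and weight point toward the centre: N + mg = mv_top²/r
N = m(v_top²/r − g) = 88(502.27/5.2 − 9.81) = 7637 N

N = 7600 N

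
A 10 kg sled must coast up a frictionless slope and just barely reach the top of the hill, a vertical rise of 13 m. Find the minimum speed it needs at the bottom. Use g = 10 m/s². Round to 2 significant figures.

At the top it is momentarily at rest, so all KE converts to PE: ½mv² = mgh
v = √(2gh) = √(2 × 10 × 13) = 16.12 m/s

v = 16 m/s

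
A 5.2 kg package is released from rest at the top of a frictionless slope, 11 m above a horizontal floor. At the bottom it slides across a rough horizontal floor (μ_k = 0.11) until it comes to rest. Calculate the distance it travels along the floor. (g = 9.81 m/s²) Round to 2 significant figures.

Energy bookkeeping (friction removes W_f = μ_k N d):
At rest all PE has been dissipated by friction: mgh = μ_k m g d
d = h/μ_k = 11/0.11 = 100.0 m

d = 100 m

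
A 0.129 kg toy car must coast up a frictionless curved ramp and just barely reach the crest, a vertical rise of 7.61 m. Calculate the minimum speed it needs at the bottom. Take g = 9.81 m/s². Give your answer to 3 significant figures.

At the top it is momentarily at rest, so all KE converts to PE: ½mv² = mgh
v = √(2gh) = √(2 × 9.81 × 7.61) = 12.22 m/s

v = 12.2 m/s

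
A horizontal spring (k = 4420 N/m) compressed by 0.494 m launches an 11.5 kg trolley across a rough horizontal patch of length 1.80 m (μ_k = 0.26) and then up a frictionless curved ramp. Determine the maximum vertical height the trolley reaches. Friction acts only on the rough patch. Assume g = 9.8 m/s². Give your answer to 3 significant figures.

Spring energy: E₀ = ½kx² = ½(4420)(0.494)² = 539.32 J
Friction: W_f = μ_k mg d = (0.26)(11.5)(9.8)(1.80) = 52.74 J
Energy at base of ramp: E = 539.32 − 52.74 = 486.58 J
At max height all remaining energy is PE: mgh = E ⇒ h = E/(mg) = 486.58/(11.5 × 9.8) = 4.317 m

h = 4.32 m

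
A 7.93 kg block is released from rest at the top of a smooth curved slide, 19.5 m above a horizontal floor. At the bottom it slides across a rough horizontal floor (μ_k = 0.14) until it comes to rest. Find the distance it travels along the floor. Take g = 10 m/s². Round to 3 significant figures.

Energy bookkeeping (friction removes W_f = μ_k N d):
At rest all PE has been dissipated by friction: mgh = μ_k m g d
d = h/μ_k = 19.5/0.14 = 139.3 m

d = 139 m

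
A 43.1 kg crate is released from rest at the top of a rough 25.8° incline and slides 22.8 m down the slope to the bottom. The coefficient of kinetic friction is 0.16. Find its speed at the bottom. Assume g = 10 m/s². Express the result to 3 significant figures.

Work–energy: mg(L sinθ) − μ_k(mg cosθ)L = ½mv²
mgh = mgL sinθ = (43.1)(10)(22.8)sin25.8° = 4276.9 J
W_f = μ_k mg cosθ · L = (0.16)(43.1)(10)cos25.8°·22.8 = 1416 J
½mv² = 4276.9 − 1416 = 2861.4 J
v = √(2 × 2861.4/43.1) = 11.52 m/s

v = 11.5 m/s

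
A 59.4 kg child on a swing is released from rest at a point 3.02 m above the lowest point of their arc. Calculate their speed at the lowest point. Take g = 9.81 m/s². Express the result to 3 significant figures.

v = 7.70 m/s

By conservation of mechanical energy, mgh = ½mv²
The mass cancels from both sides.
v = √(2gh) = √(2 × 9.81 × 3.02) = √59.252 = 7.698 m/s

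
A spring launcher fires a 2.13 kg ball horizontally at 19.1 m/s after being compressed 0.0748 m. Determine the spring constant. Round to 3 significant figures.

k = 139000 N/m

Energy stored in the spring equals the launch KE: ½kx² = ½mv²
k = mv²/x² = (2.13)(19.1)²/(0.0748)² = 138881 N/m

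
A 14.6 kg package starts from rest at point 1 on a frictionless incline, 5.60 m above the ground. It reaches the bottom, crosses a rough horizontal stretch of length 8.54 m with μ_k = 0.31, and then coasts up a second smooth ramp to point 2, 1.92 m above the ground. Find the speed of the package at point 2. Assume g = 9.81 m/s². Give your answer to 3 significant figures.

Energy at 1: mgh₁ = (14.6)(9.81)(5.60) = 802.07 J
Friction loss: W_f = μ_k mg d = 379.2 J
At 2: ½mv² + mgh₂ = mgh₁ − W_f
½mv² = 802.07 − 379.2 − 274.99 = 147.90 J
v = √(2 × 147.90/14.6) = 4.501 m/s

v = 4.50 m/s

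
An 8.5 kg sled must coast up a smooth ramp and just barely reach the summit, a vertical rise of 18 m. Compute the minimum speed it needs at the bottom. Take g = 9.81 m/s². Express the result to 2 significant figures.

v = 19 m/s

At the top it is momentarily at rest, so all KE converts to PE: ½mv² = mgh
v = √(2gh) = √(2 × 9.81 × 18) = 18.79 m/s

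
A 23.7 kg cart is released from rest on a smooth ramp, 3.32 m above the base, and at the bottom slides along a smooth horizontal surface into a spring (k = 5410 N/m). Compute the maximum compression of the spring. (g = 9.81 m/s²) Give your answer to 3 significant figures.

Energy conservation (no friction) from release to max compression: mgh = ½kx²
x = √(2mgh/k) = √(2 × 23.7 × 9.81 × 3.32 / 5410) = 0.5342 m

x = 0.534 m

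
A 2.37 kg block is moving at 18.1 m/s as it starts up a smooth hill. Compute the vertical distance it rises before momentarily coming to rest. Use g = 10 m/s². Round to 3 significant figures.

h = 16.4 m

By energy conservation, ½mv² = mgh
h = v²/(2g) = 18.1²/(2 × 10) = 16.38 m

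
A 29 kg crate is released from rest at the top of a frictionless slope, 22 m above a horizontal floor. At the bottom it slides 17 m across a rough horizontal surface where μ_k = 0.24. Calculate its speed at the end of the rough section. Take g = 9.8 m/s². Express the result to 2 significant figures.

Applying the work–energy principle:
mgh = ½mv² + μ_k m g d
W_f = μ_k mg d = (0.24)(29)(9.8)(17) = 1160 J
½mv² = mgh − W_f = 6252.4 − 1160 = 5092.9 J
v = √(2 × 5092.9/29) = 18.74 m/s

v = 19 m/s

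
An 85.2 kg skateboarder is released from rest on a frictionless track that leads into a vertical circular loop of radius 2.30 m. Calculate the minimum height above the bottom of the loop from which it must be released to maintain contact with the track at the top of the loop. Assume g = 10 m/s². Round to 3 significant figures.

h = 5.75 m

At the top, for minimum speed gravity alone supplies the centripetal force: mg = mv_top²/r ⇒ v_top² = gr = 23.00 m²/s²
Energy conservation from release height h to the top (height 2r): mgh = ½mv_top² + mg(2r)
h = v_top²/(2g) + 2r = r/2 + 2r = 5r/2 = 5.750 m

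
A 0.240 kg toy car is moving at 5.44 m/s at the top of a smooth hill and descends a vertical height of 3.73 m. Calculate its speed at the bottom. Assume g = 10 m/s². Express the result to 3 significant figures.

Equating total energy at the two states: ½mv₀² + mgh = ½mv²
v² = v₀² + 2gh = (5.44)² + 2(10)(3.73) = 104.19
v = √104.19 = 10.21 m/s

v = 10.2 m/s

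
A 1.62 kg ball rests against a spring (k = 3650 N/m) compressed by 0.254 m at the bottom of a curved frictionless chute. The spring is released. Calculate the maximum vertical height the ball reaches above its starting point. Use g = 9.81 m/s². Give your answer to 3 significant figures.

h = 7.41 m

Energy conservation from release to the highest point: ½kx² = mgh
h = kx²/(2mg) = (3650)(0.254)²/(2 × 1.62 × 9.81) = 7.409 m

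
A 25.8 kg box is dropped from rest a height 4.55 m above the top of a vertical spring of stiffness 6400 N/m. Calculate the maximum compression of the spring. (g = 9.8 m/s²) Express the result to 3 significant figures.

x = 0.640 m

Let x be the compression. The total drop is H + x, and the box is instantaneously at rest at max compression, so energy conservation gives:
mg(H + x) = ½kx²
½(6400)x² − (25.8)(9.8)x − (25.8)(9.8)(4.55) = 0
3200x² − 252.8x − 1150 = 0
x = [252.8 + √(63928 + 1.4725e+07)]/(2 × 3200) = 0.6404 m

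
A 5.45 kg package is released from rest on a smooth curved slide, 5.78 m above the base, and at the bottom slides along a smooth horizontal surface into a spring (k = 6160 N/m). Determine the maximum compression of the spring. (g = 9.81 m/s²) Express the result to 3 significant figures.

Gravitational PE at the top equals spring PE at max compression: mgh = ½kx²
x = √(2mgh/k) = √(2 × 5.45 × 9.81 × 5.78 / 6160) = 0.3168 m

x = 0.317 m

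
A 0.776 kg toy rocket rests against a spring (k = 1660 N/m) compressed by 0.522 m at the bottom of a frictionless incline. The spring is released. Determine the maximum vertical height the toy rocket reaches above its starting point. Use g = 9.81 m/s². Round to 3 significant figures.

h = 29.7 m

All spring PE becomes gravitational PE at the highest point: ½kx² = mgh
h = kx²/(2mg) = (1660)(0.522)²/(2 × 0.776 × 9.81) = 29.71 m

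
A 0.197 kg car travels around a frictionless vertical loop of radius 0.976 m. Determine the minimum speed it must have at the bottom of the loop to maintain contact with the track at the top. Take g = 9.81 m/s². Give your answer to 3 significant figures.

v = 6.92 m/s

At the top: mg = mv_top²/r ⇒ v_top² = gr = 9.575 m²/s²
Energy from bottom to top (height 2r): ½mv_bot² = ½mv_top² + mg(2r)
v_bot² = gr + 4gr = 5gr = 47.87
v_bot = √(5gr) = 6.919 m/s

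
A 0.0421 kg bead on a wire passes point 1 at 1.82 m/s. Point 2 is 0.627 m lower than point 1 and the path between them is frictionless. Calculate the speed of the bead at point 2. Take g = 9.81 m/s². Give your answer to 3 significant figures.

By conservation of mechanical energy, ½mv₀² + mgh = ½mv²
v² = v₀² + 2gh = (1.82)² + 2(9.81)(0.627) = 15.614
v = √15.614 = 3.951 m/s

v = 3.95 m/s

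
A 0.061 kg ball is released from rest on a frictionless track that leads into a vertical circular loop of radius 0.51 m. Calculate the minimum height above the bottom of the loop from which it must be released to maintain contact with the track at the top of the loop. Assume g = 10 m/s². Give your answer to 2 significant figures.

At the top, for minimum speed gravity alone supplies the centripetal force: mg = mv_top²/r ⇒ v_top² = gr = 5.100 m²/s²
Energy conservation from release height h to the top (height 2r): mgh = ½mv_top² + mg(2r)
h = v_top²/(2g) + 2r = r/2 + 2r = 5r/2 = 1.275 m

h = 1.3 m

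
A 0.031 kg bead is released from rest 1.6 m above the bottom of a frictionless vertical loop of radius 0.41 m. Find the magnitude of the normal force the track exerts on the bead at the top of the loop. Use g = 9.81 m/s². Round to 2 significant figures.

Energy from release to top (height 2r): mgh = ½mv_top² + mg(2r)
v_top² = 2g(h − 2r) = 2(9.81)(1.6 − 0.8200) = 15.304 m²/s²
At the top, both N and weight point toward the centre: N + mg = mv_top²/r
N = m(v_top²/r − g) = 0.031(15.304/0.41 − 9.81) = 0.8530 N

N = 0.85 N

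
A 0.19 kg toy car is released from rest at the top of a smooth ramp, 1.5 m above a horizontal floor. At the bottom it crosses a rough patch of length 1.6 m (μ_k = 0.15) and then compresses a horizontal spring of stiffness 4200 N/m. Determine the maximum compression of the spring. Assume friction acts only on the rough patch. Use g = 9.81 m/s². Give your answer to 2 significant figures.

Initial energy: E₁ = mgh = (0.19)(9.81)(1.5) = 2.7959 J
Friction removes W_f = μ_k mg d = (0.15)(0.19)(9.81)(1.6) = 0.4473 J
Energy reaching the spring: E = 2.7959 − 0.4473 = 2.3485 J
At max compression ½kx² = E ⇒ x = √(2E/k) = √(2 × 2.3485/4200) = 0.03344 m

x = 0.033 m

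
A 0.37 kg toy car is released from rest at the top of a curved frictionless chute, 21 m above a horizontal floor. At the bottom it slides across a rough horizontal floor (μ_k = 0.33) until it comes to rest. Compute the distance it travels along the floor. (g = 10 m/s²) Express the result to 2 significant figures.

d = 64 m

Applying the work–energy principle:
At rest all PE has been dissipated by friction: mgh = μ_k m g d
d = h/μ_k = 21/0.33 = 63.64 m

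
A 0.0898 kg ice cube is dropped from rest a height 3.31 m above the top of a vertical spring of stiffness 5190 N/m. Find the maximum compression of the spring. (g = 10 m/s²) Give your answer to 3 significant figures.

x = 0.0340 m

Let x be the compression. The total drop is H + x, and the cube is instantaneously at rest at max compression, so energy conservation gives:
mg(H + x) = ½kx²
½(5190)x² − (0.0898)(10)x − (0.0898)(10)(3.31) = 0
2595x² − 0.8980x − 2.972 = 0
x = [0.8980 + √(0.8064 + 30853)]/(2 × 2595) = 0.03402 m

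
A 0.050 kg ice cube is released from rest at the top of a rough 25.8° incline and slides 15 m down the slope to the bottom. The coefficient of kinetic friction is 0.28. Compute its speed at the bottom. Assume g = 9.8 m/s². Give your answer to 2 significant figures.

Work–energy: mg(L sinθ) − μ_k(mg cosθ)L = ½mv²
mgh = mgL sinθ = (0.050)(9.8)(15)sin25.8° = 3.1989 J
W_f = μ_k mg cosθ · L = (0.28)(0.050)(9.8)cos25.8°·15 = 1.853 J
½mv² = 3.1989 − 1.853 = 1.3461 J
v = √(2 × 1.3461/0.050) = 7.338 m/s

v = 7.3 m/s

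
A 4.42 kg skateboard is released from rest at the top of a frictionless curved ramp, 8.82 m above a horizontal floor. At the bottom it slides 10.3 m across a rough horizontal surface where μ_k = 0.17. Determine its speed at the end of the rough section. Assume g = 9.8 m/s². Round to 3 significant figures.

v = 11.8 m/s

Energy bookkeeping (friction removes W_f = μ_k N d):
mgh = ½mv² + μ_k m g d
W_f = μ_k mg d = (0.17)(4.42)(9.8)(10.3) = 75.85 J
½mv² = mgh − W_f = 382.05 − 75.85 = 306.20 J
v = √(2 × 306.20/4.42) = 11.77 m/s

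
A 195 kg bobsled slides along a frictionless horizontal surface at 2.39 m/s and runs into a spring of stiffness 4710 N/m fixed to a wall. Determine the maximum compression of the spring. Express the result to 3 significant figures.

At max compression the bobsled is momentarily at rest: ½mv² = ½kx²
x = v√(m/k) = 2.39 × √(195/4710) = 0.4863 m

x = 0.486 m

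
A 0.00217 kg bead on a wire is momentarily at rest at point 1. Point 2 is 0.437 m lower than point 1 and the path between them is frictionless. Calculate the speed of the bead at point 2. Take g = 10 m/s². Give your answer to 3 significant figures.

Energy conservation between the two points: mgh = ½mv²
v = √(2gh) = √(2 × 10 × 0.437) = √8.7400 = 2.956 m/s

v = 2.96 m/s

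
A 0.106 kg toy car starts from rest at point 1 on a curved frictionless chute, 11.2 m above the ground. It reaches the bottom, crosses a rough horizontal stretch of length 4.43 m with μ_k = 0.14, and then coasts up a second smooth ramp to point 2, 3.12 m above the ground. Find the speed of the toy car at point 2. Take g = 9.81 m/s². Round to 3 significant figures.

Energy at 1: mgh₁ = (0.106)(9.81)(11.2) = 11.646 J
Friction loss: W_f = μ_k mg d = 0.6449 J
At 2: ½mv² + mgh₂ = mgh₁ − W_f
½mv² = 11.646 − 0.6449 − 3.2444 = 7.7571 J
v = √(2 × 7.7571/0.106) = 12.10 m/s

v = 12.1 m/s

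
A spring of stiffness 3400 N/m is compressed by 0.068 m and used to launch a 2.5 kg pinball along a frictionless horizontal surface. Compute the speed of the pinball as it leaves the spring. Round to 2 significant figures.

v = 2.5 m/s

The pinball leaves the spring when the spring is at natural length, so ½kx² = ½mv²
v = x√(k/m) = 0.068 × √(3400/2.5) = 2.508 m/s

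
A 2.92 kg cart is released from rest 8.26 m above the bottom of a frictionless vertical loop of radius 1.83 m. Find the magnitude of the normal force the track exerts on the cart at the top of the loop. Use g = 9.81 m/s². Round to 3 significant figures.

N = 115 N

Energy from release to top (height 2r): mgh = ½mv_top² + mg(2r)
v_top² = 2g(h − 2r) = 2(9.81)(8.26 − 3.660) = 90.252 m²/s²
At the top, both N and weight point toward the centre: N + mg = mv_top²/r
N = m(v_top²/r − g) = 2.92(90.252/1.83 − 9.81) = 115.4 N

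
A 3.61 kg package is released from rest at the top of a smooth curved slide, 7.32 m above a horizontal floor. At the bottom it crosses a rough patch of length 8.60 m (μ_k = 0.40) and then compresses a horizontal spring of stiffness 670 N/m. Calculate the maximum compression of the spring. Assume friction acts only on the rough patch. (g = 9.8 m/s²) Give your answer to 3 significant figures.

Initial energy: E₁ = mgh = (3.61)(9.8)(7.32) = 258.97 J
Friction removes W_f = μ_k mg d = (0.40)(3.61)(9.8)(8.60) = 121.7 J
Energy reaching the spring: E = 258.97 − 121.7 = 137.27 J
At max compression ½kx² = E ⇒ x = √(2E/k) = √(2 × 137.27/670) = 0.6401 m

x = 0.640 m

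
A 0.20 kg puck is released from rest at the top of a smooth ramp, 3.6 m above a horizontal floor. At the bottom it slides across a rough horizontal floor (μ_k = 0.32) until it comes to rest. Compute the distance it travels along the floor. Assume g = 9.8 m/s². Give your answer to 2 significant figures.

Energy bookkeeping (friction removes W_f = μ_k N d):
At rest all PE has been dissipated by friction: mgh = μ_k m g d
d = h/μ_k = 3.6/0.32 = 11.25 m

d = 11 m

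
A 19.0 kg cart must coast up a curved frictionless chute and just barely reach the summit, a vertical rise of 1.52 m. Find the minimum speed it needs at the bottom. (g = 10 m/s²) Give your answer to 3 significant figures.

At the top it is momentarily at rest, so all KE converts to PE: ½mv² = mgh
v = √(2gh) = √(2 × 10 × 1.52) = 5.514 m/s

v = 5.51 m/s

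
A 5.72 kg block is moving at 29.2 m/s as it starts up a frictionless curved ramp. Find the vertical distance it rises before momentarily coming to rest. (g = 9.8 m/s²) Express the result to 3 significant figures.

h = 43.5 m

Setting KE at the bottom equal to PE gained: ½mv² = mgh
h = v²/(2g) = 29.2²/(2 × 9.8) = 43.50 m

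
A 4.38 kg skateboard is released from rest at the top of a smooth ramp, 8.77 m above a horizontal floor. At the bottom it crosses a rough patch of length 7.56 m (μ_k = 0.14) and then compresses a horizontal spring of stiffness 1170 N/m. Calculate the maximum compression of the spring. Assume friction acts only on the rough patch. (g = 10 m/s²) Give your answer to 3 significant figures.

Initial energy: E₁ = mgh = (4.38)(10)(8.77) = 384.13 J
Friction removes W_f = μ_k mg d = (0.14)(4.38)(10)(7.56) = 46.36 J
Energy reaching the spring: E = 384.13 − 46.36 = 337.77 J
At max compression ½kx² = E ⇒ x = √(2E/k) = √(2 × 337.77/1170) = 0.7599 m

x = 0.760 m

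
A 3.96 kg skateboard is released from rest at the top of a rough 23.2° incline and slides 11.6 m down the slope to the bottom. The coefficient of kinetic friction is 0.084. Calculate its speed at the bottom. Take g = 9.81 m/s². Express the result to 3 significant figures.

v = 8.49 m/s

Taking the bottom as reference, mgh = ½mv² + μ_k N L with h = L sinθ, N = mg cosθ:
mgh = mgL sinθ = (3.96)(9.81)(11.6)sin23.2° = 177.52 J
W_f = μ_k mg cosθ · L = (0.084)(3.96)(9.81)cos23.2°·11.6 = 34.79 J
½mv² = 177.52 − 34.79 = 142.73 J
v = √(2 × 142.73/3.96) = 8.490 m/s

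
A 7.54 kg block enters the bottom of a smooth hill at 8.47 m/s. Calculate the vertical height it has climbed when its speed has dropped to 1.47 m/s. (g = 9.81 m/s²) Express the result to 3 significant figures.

h = 3.55 m

Conservation of energy: ½mv₁² = ½mv₂² + mgh
h = (v₁² − v₂²)/(2g) = (8.47² − 1.47²)/(2 × 9.81) = 3.546 m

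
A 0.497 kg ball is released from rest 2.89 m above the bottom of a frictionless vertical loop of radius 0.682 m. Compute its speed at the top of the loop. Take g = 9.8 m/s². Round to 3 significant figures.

v = 5.47 m/s

Energy conservation: mgh = ½mv_top² + mg(2r)
v_top² = 2g(h − 2r) = 2(9.8)(2.89 − 1.364) = 29.91
v_top = 5.469 m/s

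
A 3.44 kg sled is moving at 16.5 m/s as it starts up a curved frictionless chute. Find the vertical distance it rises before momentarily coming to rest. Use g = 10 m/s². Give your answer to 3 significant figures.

Setting KE at the bottom equal to PE gained: ½mv² = mgh
h = v²/(2g) = 16.5²/(2 × 10) = 13.61 m

h = 13.6 m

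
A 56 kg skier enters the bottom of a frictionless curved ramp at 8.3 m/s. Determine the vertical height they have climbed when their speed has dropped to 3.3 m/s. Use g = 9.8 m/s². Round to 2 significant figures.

h = 3.0 m

Energy balance between the two points: ½mv₁² = ½mv₂² + mgh
h = (v₁² − v₂²)/(2g) = (8.3² − 3.3²)/(2 × 9.8) = 2.959 m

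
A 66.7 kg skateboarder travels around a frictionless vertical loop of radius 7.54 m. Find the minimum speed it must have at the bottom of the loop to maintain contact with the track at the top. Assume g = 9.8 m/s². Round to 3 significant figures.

v = 19.2 m/s

At the top: mg = mv_top²/r ⇒ v_top² = gr = 73.89 m²/s²
Energy from bottom to top (height 2r): ½mv_bot² = ½mv_top² + mg(2r)
v_bot² = gr + 4gr = 5gr = 369.5
v_bot = √(5gr) = 19.22 m/s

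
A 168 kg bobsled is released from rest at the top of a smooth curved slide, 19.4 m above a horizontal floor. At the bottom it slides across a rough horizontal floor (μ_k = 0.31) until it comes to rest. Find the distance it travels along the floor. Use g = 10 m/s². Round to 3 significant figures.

Energy bookkeeping (friction removes W_f = μ_k N d):
At rest all PE has been dissipated by friction: mgh = μ_k m g d
d = h/μ_k = 19.4/0.31 = 62.58 m

d = 62.6 m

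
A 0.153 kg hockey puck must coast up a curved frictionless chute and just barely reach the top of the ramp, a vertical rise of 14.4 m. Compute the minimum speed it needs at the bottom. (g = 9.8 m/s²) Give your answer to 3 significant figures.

v = 16.8 m/s

At the top it is momentarily at rest, so all KE converts to PE: ½mv² = mgh
v = √(2gh) = √(2 × 9.8 × 14.4) = 16.80 m/s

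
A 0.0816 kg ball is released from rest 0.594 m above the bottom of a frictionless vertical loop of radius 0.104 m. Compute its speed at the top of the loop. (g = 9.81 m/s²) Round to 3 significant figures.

v = 2.75 m/s

Energy conservation: mgh = ½mv_top² + mg(2r)
v_top² = 2g(h − 2r) = 2(9.81)(0.594 − 0.2080) = 7.573
v_top = 2.752 m/s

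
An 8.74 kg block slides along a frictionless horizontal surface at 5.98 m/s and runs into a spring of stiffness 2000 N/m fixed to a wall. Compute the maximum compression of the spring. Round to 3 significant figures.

x = 0.395 m

All KE is stored as spring PE at maximum compression: ½mv² = ½kx²
x = v√(m/k) = 5.98 × √(8.74/2000) = 0.3953 m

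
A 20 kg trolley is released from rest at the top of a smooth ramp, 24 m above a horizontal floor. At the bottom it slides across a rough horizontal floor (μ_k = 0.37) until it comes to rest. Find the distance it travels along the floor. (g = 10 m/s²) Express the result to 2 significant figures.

Applying the work–energy principle:
At rest all PE has been dissipated by friction: mgh = μ_k m g d
d = h/μ_k = 24/0.37 = 64.86 m

d = 65 m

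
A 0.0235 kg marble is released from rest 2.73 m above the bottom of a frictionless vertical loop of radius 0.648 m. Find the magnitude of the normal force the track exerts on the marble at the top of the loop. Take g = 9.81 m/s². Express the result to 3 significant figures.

N = 0.790 N

Energy from release to top (height 2r): mgh = ½mv_top² + mg(2r)
v_top² = 2g(h − 2r) = 2(9.81)(2.73 − 1.296) = 28.135 m²/s²
At the top, both N and weight point toward the centre: N + mg = mv_top²/r
N = m(v_top²/r − g) = 0.0235(28.135/0.648 − 9.81) = 0.7898 N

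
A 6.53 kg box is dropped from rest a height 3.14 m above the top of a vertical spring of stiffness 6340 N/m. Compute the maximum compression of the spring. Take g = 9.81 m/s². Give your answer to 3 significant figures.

Take the reference level at the top of the uncompressed spring. At max compression the box has fallen H + x and is momentarily at rest:
mg(H + x) = ½kx²
½(6340)x² − (6.53)(9.81)x − (6.53)(9.81)(3.14) = 0
3170x² − 64.06x − 201.1 = 0
x = [64.06 + √(4104 + 2.5505e+06)]/(2 × 3170) = 0.2622 m

x = 0.262 m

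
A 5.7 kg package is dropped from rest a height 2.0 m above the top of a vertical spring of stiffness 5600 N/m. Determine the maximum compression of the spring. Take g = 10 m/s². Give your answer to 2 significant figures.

Let x be the compression. The total drop is H + x, and the package is instantaneously at rest at max compression, so energy conservation gives:
mg(H + x) = ½kx²
½(5600)x² − (5.7)(10)x − (5.7)(10)(2.0) = 0
2800x² − 57.00x − 114.0 = 0
x = [57.00 + √(3249 + 1.2768e+06)]/(2 × 2800) = 0.2122 m

x = 0.21 m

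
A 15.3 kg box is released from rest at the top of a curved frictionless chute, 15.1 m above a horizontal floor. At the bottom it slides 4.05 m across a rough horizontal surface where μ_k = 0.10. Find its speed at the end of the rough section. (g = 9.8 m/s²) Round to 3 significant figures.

v = 17.0 m/s

Energy at the top = energy at the end + work done against friction:
mgh = ½mv² + μ_k m g d
W_f = μ_k mg d = (0.10)(15.3)(9.8)(4.05) = 60.73 J
½mv² = mgh − W_f = 2264.1 − 60.73 = 2203.4 J
v = √(2 × 2203.4/15.3) = 16.97 m/s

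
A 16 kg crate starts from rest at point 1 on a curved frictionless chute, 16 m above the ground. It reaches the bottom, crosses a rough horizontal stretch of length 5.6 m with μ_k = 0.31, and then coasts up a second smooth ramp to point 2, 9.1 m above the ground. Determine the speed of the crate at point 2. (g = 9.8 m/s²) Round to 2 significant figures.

Energy at 1: mgh₁ = (16)(9.8)(16) = 2508.8 J
Friction loss: W_f = μ_k mg d = 272.2 J
At 2: ½mv² + mgh₂ = mgh₁ − W_f
½mv² = 2508.8 − 272.2 − 1426.9 = 809.72 J
v = √(2 × 809.72/16) = 10.06 m/s

v = 10 m/s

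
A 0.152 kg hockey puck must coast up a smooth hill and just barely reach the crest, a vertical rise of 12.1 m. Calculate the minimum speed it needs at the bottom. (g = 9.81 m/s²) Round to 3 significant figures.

v = 15.4 m/s

At the top it is momentarily at rest, so all KE converts to PE: ½mv² = mgh
v = √(2gh) = √(2 × 9.81 × 12.1) = 15.41 m/s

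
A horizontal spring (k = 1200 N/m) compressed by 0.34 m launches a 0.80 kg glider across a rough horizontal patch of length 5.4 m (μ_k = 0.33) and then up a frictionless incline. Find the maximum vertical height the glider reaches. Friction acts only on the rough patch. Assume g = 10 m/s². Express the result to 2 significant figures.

h = 6.9 m

Spring energy: E₀ = ½kx² = ½(1200)(0.34)² = 69.360 J
Friction: W_f = μ_k mg d = (0.33)(0.80)(10)(5.4) = 14.26 J
Energy at base of ramp: E = 69.360 − 14.26 = 55.104 J
At max height all remaining energy is PE: mgh = E ⇒ h = E/(mg) = 55.104/(0.80 × 10) = 6.888 m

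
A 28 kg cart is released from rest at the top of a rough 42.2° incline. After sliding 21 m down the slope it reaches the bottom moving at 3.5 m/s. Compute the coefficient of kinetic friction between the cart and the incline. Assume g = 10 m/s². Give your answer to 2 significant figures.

The energy dissipated by friction is the PE lost minus the KE gained:
mgL sinθ = 3949.7 J; ½mv² = 171.50 J
W_f = 3949.7 − 171.50 = 3778 J
μ_k = W_f/(mg cosθ · L) = 3778/(207.4 × 21) = 0.8674

μ_k = 0.87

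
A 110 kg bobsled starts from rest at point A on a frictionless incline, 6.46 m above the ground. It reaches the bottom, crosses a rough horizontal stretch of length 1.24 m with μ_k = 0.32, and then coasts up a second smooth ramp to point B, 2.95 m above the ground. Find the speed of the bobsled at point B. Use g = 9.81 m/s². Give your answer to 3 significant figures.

v = 7.82 m/s

Energy at A: mgh₁ = (110)(9.81)(6.46) = 6971.0 J
Friction loss: W_f = μ_k mg d = 428.2 J
At B: ½mv² + mgh₂ = mgh₁ − W_f
½mv² = 6971.0 − 428.2 − 3183.3 = 3359.5 J
v = √(2 × 3359.5/110) = 7.815 m/s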